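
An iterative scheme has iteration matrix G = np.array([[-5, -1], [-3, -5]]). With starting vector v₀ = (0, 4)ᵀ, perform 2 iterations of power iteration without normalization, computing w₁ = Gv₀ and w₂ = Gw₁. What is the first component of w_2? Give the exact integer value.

w1 = Gv₀ = (-4, -20)
w2 = Gw1 = (40, 112)
The requested component of w2 is 40.

40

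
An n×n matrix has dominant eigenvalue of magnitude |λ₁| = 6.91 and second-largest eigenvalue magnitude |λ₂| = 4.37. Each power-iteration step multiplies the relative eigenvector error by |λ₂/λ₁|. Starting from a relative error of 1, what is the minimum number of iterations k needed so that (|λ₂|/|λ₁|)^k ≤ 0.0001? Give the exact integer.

21

|λ₂/λ₁| = 4.37/6.91 = 0.63242
Need k ≥ ln(0.0001) / ln(0.63242) = -9.2103 / -0.4582 ≈ 20.101
Smallest integer k satisfying the bound: 21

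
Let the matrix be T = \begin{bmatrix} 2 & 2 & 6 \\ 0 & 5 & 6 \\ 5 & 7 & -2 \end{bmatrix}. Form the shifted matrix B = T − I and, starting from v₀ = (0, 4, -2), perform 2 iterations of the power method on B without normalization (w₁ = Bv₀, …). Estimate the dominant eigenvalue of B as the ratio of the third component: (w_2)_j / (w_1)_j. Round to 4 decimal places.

μ ≈ -2.7647

B = T − I has rows (1, 2, 6); (0, 4, 6); (5, 7, -3)
w1 = Bv₀ = (1·0 + 2·4 + 6·(-2); 0·0 + 4·4 + 6·(-2); 5·0 + 7·4 + (-3)·(-2)) = (-4, 4, 34)
w2 = Bw1 = (1·(-4) + 2·4 + 6·34; 0·(-4) + 4·4 + 6·34; 5·(-4) + 7·4 + (-3)·34) = (208, 220, -94)
Ratio: -94/34 = -2.7647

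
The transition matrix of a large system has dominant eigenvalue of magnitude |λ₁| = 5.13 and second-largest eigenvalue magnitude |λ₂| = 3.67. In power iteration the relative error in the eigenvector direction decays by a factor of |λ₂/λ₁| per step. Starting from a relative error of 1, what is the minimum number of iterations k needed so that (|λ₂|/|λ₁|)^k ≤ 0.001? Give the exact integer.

21

|λ₂/λ₁| = 3.67/5.13 = 0.71540
Need k ≥ ln(0.001) / ln(0.71540) = -6.9078 / -0.3349 ≈ 20.625
Smallest integer k satisfying the bound: 21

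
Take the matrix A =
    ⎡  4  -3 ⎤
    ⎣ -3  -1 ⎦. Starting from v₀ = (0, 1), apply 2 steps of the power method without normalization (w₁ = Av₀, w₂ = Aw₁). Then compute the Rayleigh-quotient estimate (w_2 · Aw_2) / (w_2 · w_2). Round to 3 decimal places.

w1 = Av₀ = (4·0 + (-3)·1; (-3)·0 + (-1)·1) = (-3, -1)
w2 = Aw1 = (4·(-3) + (-3)·(-1); (-3)·(-3) + (-1)·(-1)) = (-9, 10)
Aw2 = (-66, 17)
w2·Aw2 = (-9)·(-66) + 10·17 = 764; w2·w2 = (-9)·(-9) + 10·10 = 181
λ ≈ 764/181 = 4.221

4.221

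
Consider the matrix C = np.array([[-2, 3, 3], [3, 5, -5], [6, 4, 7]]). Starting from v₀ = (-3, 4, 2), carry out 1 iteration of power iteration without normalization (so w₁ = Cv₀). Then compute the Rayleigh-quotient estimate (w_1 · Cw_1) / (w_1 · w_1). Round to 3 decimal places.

w1 = Cv₀ = ((-2)·(-3) + 3·4 + 3·2; 3·(-3) + 5·4 + (-5)·2; 6·(-3) + 4·4 + 7·2) = (24, 1, 12)
Cw1 = (-9, 17, 232)
w1·Cw1 = 24·(-9) + 1·17 + 12·232 = 2585; w1·w1 = 24·24 + 1·1 + 12·12 = 721
λ ≈ 2585/721 = 3.585

3.585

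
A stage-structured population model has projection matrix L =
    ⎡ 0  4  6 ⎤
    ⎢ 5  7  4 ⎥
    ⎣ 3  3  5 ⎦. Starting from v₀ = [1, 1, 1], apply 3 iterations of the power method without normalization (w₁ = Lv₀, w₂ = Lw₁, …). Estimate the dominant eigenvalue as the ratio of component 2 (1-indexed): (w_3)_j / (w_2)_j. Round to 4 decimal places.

12.7379

w1 = Lv₀ = (0·1 + 4·1 + 6·1; 5·1 + 7·1 + 4·1; 3·1 + 3·1 + 5·1) = (10, 16, 11)
w2 = Lw1 = (0·10 + 4·16 + 6·11; 5·10 + 7·16 + 4·11; 3·10 + 3·16 + 5·11) = (130, 206, 133)
w3 = Lw2 = (1622, 2624, 1673)
Ratio at component: 2624 / 206 = 12.7379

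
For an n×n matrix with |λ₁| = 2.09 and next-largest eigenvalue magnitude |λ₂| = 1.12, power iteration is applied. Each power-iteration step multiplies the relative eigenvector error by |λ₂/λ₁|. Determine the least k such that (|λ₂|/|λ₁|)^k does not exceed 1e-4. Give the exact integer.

|λ₂/λ₁| = 1.12/2.09 = 0.53589
Need k ≥ ln(1e-4) / ln(0.53589) = -9.2103 / -0.6238 ≈ 14.764
Smallest integer k satisfying the bound: 15

15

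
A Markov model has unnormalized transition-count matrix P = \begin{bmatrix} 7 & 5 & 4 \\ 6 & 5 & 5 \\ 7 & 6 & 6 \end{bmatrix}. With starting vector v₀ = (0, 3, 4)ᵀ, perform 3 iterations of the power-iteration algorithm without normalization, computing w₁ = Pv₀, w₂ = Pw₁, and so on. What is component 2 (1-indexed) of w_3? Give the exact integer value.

w1 = Pv₀ = (7·0 + 5·3 + 4·4; 6·0 + 5·3 + 5·4; 7·0 + 6·3 + 6·4) = (31, 35, 42)
w2 = Pw1 = (7·31 + 5·35 + 4·42; 6·31 + 5·35 + 5·42; 7·31 + 6·35 + 6·42) = (560, 571, 679)
w3 = Pw2 = (9491, 9610, 11420)
The requested component of w3 is 9610.

9610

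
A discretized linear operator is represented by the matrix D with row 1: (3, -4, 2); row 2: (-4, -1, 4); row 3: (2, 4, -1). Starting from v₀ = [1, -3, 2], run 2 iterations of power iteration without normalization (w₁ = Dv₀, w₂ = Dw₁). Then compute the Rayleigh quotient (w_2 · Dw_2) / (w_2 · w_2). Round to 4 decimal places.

w1 = Dv₀ = (3·1 + (-4)·(-3) + 2·2; (-4)·1 + (-1)·(-3) + 4·2; 2·1 + 4·(-3) + (-1)·2) = (19, 7, -12)
w2 = Dw1 = (3·19 + (-4)·7 + 2·(-12); (-4)·19 + (-1)·7 + 4·(-12); 2·19 + 4·7 + (-1)·(-12)) = (5, -131, 78)
Dw2 = (695, 423, -592)
w2·Dw2 = 5·695 + (-131)·423 + 78·(-592) = -98114; w2·w2 = 5·5 + (-131)·(-131) + 78·78 = 23270
λ ≈ -98114/23270 = -4.2163

-4.2163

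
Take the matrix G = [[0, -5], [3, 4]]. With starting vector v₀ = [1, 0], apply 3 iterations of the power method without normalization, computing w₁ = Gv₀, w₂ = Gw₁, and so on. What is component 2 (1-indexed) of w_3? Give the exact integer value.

w1 = Gv₀ = (0·1 + (-5)·0; 3·1 + 4·0) = (0, 3)
w2 = Gw1 = (0·0 + (-5)·3; 3·0 + 4·3) = (-15, 12)
w3 = Gw2 = (-60, 3)
The requested component of w3 is 3.

3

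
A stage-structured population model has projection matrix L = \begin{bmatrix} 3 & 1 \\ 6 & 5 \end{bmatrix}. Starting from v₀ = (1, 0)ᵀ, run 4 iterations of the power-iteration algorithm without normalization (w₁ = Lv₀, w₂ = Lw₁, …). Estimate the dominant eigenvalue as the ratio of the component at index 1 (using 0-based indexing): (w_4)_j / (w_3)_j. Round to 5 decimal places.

w1 = Lv₀ = (3, 6)
w2 = Lw1 = (15, 48)
w3 = Lw2 = (93, 330)
w4 = Lw3 = (609, 2208)
Ratio at component: 2208 / 330 = 6.69091

6.69091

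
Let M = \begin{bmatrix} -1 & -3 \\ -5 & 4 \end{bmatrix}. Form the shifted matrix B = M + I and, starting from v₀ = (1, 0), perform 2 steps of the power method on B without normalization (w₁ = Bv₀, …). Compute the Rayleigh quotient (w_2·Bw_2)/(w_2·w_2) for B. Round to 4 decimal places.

μ ≈ 7.2059

B = M + I has rows (0, -3); (-5, 5)
w1 = Bv₀ = (0·1 + (-3)·0; (-5)·1 + 5·0) = (0, -5)
w2 = Bw1 = (0·0 + (-3)·(-5); (-5)·0 + 5·(-5)) = (15, -25)
Bw2 = (75, -200)
w2·Bw2 = 6125; w2·w2 = 850; μ ≈ 6125/850 = 7.2059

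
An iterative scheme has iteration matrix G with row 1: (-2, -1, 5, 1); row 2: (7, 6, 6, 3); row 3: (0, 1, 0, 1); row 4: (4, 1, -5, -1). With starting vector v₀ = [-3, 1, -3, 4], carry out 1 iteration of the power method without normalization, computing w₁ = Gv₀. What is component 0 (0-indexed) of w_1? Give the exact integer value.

w1 = Gv₀ = ((-2)·(-3) + (-1)·1 + 5·(-3) + 1·4; 7·(-3) + 6·1 + 6·(-3) + 3·4; 0·(-3) + 1·1 + 0·(-3) + 1·4; 4·(-3) + 1·1 + (-5)·(-3) + (-1)·4) = (-6, -21, 5, 0)
The requested component of w1 is -6.

-6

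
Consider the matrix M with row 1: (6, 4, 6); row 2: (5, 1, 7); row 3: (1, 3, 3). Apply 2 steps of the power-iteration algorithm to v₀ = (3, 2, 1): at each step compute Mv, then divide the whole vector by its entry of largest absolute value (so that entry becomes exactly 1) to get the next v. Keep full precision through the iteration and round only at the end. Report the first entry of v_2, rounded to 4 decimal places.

Mv0 = (32.00000, 24.00000, 12.00000); divide by 32.00000 → v1 = (1.00000, 0.75000, 0.37500)
Mv1 = (11.25000, 8.37500, 4.37500); divide by 11.25000 → v2 = (1.00000, 0.74444, 0.38889)
Requested entry of v2: 360/360 = 1.0000

1.0000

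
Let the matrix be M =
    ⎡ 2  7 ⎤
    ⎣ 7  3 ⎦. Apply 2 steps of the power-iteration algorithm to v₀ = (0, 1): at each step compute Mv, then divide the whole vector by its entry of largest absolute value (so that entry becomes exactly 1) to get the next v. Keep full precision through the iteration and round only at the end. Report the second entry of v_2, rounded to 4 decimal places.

Mv0 = (7.00000, 3.00000); divide by 7.00000 → v1 = (1.00000, 0.42857)
Mv1 = (5.00000, 8.28571); divide by 8.28571 → v2 = (0.60345, 1.00000)
Requested entry of v2: 58/58 = 1.0000

1.0000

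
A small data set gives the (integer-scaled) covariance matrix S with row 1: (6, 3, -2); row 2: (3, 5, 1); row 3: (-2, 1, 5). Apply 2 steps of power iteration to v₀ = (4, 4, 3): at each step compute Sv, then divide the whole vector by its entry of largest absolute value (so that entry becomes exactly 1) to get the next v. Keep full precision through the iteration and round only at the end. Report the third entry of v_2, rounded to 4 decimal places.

Sv0 = (30.00000, 35.00000, 11.00000); divide by 35.00000 → v1 = (0.85714, 1.00000, 0.31429)
Sv1 = (7.51429, 7.88571, 0.85714); divide by 7.88571 → v2 = (0.95290, 1.00000, 0.10870)
Requested entry of v2: 30/276 = 0.1087

0.1087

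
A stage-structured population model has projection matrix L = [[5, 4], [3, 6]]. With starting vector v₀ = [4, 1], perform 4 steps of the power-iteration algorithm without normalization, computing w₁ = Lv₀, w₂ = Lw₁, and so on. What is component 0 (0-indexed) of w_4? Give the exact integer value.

15024

w1 = Lv₀ = (24, 18)
w2 = Lw1 = (192, 180)
w3 = Lw2 = (1680, 1656)
w4 = Lw3 = (15024, 14976)
The requested component of w4 is 15024.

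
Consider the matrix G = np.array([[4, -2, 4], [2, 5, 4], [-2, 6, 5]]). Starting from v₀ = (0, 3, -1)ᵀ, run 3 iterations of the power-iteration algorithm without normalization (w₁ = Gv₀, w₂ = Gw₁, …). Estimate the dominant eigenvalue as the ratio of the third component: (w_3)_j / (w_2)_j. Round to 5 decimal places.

8.58940

w1 = Gv₀ = (4·0 + (-2)·3 + 4·(-1); 2·0 + 5·3 + 4·(-1); (-2)·0 + 6·3 + 5·(-1)) = (-10, 11, 13)
w2 = Gw1 = (4·(-10) + (-2)·11 + 4·13; 2·(-10) + 5·11 + 4·13; (-2)·(-10) + 6·11 + 5·13) = (-10, 87, 151)
w3 = Gw2 = (390, 1019, 1297)
Ratio at component: 1297 / 151 = 8.58940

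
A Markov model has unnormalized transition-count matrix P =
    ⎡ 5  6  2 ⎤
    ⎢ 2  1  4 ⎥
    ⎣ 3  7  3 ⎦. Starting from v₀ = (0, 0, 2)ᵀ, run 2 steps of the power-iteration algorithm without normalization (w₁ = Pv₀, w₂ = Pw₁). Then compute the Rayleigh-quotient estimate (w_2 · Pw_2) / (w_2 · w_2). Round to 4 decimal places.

λ ≈ 9.9784

w1 = Pv₀ = (5·0 + 6·0 + 2·2; 2·0 + 1·0 + 4·2; 3·0 + 7·0 + 3·2) = (4, 8, 6)
w2 = Pw1 = (5·4 + 6·8 + 2·6; 2·4 + 1·8 + 4·6; 3·4 + 7·8 + 3·6) = (80, 40, 86)
Pw2 = (812, 544, 778)
w2·Pw2 = 80·812 + 40·544 + 86·778 = 153628; w2·w2 = 80·80 + 40·40 + 86·86 = 15396
λ ≈ 153628/15396 = 9.9784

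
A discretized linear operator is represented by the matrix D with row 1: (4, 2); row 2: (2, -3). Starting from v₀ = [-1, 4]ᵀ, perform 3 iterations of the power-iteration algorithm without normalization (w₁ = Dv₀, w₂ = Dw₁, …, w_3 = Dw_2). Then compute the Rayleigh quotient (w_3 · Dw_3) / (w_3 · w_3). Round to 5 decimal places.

w1 = Dv₀ = (4·(-1) + 2·4; 2·(-1) + (-3)·4) = (4, -14)
w2 = Dw1 = (4·4 + 2·(-14); 2·4 + (-3)·(-14)) = (-12, 50)
w3 = Dw2 = (52, -174)
Dw3 = (-140, 626)
w3·Dw3 = 52·(-140) + (-174)·626 = -116204; w3·w3 = 52·52 + (-174)·(-174) = 32980
λ ≈ -116204/32980 = -3.52347

-3.52347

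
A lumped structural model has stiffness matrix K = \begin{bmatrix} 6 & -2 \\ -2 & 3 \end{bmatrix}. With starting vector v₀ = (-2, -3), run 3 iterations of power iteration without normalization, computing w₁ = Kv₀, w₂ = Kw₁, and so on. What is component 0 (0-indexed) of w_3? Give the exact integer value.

w1 = Kv₀ = (-6, -5)
w2 = Kw1 = (-26, -3)
w3 = Kw2 = (-150, 43)
The requested component of w3 is -150.

-150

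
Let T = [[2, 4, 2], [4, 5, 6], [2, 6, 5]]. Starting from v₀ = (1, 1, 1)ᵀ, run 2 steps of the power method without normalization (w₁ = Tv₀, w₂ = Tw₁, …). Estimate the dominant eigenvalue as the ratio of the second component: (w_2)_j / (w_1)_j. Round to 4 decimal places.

λ ≈ 12.3333

w1 = Tv₀ = (2·1 + 4·1 + 2·1; 4·1 + 5·1 + 6·1; 2·1 + 6·1 + 5·1) = (8, 15, 13)
w2 = Tw1 = (2·8 + 4·15 + 2·13; 4·8 + 5·15 + 6·13; 2·8 + 6·15 + 5·13) = (102, 185, 171)
Ratio at component: 185 / 15 = 12.3333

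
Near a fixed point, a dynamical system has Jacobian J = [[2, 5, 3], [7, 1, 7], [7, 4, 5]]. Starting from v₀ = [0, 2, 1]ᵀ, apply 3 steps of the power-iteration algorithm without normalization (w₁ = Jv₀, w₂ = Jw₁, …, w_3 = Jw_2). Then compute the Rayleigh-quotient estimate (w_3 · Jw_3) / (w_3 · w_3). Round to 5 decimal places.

w1 = Jv₀ = (2·0 + 5·2 + 3·1; 7·0 + 1·2 + 7·1; 7·0 + 4·2 + 5·1) = (13, 9, 13)
w2 = Jw1 = (2·13 + 5·9 + 3·13; 7·13 + 1·9 + 7·13; 7·13 + 4·9 + 5·13) = (110, 191, 192)
w3 = Jw2 = (1751, 2305, 2494)
Jw3 = (22509, 32020, 33947)
w3·Jw3 = 1751·22509 + 2305·32020 + 2494·33947 = 197883177; w3·w3 = 1751·1751 + 2305·2305 + 2494·2494 = 14599062
λ ≈ 197883177/14599062 = 13.55451

13.55451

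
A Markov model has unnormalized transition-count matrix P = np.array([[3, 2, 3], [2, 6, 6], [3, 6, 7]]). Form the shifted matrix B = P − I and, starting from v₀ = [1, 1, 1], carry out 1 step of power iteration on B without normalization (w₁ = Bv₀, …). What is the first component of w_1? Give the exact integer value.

7

B = P − I has rows (2, 2, 3); (2, 5, 6); (3, 6, 6)
w1 = Bv₀ = (2·1 + 2·1 + 3·1; 2·1 + 5·1 + 6·1; 3·1 + 6·1 + 6·1) = (7, 13, 15)
Requested component of w1: 7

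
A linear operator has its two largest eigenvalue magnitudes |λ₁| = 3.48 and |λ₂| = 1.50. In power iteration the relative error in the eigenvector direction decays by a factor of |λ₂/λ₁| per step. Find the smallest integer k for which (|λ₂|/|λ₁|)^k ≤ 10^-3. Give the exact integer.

9

|λ₂/λ₁| = 1.50/3.48 = 0.43103
Need k ≥ ln(10^-3) / ln(0.43103) = -6.9078 / -0.8416 ≈ 8.208
Smallest integer k satisfying the bound: 9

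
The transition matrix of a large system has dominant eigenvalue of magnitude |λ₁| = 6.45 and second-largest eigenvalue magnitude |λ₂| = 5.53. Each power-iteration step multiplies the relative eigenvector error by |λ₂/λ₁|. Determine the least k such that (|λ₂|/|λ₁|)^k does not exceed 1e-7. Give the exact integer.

105

|λ₂/λ₁| = 5.53/6.45 = 0.85736
Need k ≥ ln(1e-7) / ln(0.85736) = -16.1181 / -0.1539 ≈ 104.736
Smallest integer k satisfying the bound: 105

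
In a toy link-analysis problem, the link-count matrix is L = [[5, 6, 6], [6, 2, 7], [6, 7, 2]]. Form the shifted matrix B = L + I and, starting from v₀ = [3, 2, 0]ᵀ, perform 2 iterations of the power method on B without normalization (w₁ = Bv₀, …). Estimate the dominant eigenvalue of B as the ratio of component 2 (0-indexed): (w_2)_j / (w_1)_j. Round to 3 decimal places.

B = L + I has rows (6, 6, 6); (6, 3, 7); (6, 7, 3)
w1 = Bv₀ = (6·3 + 6·2 + 6·0; 6·3 + 3·2 + 7·0; 6·3 + 7·2 + 3·0) = (30, 24, 32)
w2 = Bw1 = (6·30 + 6·24 + 6·32; 6·30 + 3·24 + 7·32; 6·30 + 7·24 + 3·32) = (516, 476, 444)
Ratio: 444/32 = 13.875

13.875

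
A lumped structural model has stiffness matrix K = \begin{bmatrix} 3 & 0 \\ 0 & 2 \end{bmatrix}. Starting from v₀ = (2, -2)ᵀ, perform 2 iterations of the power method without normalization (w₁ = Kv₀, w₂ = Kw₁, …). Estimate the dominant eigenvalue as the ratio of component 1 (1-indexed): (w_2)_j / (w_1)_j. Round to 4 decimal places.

3.0000

w1 = Kv₀ = (3·2 + 0·(-2); 0·2 + 2·(-2)) = (6, -4)
w2 = Kw1 = (3·6 + 0·(-4); 0·6 + 2·(-4)) = (18, -8)
Ratio at component: 18 / 6 = 3.0000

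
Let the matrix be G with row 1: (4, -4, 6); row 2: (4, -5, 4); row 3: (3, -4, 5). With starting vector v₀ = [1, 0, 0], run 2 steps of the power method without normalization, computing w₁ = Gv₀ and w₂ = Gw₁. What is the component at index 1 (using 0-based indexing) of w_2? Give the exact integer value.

8

w1 = Gv₀ = (4·1 + (-4)·0 + 6·0; 4·1 + (-5)·0 + 4·0; 3·1 + (-4)·0 + 5·0) = (4, 4, 3)
w2 = Gw1 = (4·4 + (-4)·4 + 6·3; 4·4 + (-5)·4 + 4·3; 3·4 + (-4)·4 + 5·3) = (18, 8, 11)
The requested component of w2 is 8.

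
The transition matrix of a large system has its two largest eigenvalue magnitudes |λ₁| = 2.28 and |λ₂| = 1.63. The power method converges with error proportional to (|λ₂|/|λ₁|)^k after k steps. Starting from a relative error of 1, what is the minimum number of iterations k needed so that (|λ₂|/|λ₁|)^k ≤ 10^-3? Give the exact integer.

|λ₂/λ₁| = 1.63/2.28 = 0.71491
Need k ≥ ln(10^-3) / ln(0.71491) = -6.9078 / -0.3356 ≈ 20.584
Smallest integer k satisfying the bound: 21

21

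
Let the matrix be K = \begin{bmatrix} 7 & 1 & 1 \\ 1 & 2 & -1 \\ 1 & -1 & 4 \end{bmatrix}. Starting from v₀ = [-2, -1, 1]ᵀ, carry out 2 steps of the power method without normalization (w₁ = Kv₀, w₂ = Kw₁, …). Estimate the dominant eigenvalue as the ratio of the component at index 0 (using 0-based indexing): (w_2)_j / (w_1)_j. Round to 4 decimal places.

w1 = Kv₀ = (7·(-2) + 1·(-1) + 1·1; 1·(-2) + 2·(-1) + (-1)·1; 1·(-2) + (-1)·(-1) + 4·1) = (-14, -5, 3)
w2 = Kw1 = (7·(-14) + 1·(-5) + 1·3; 1·(-14) + 2·(-5) + (-1)·3; 1·(-14) + (-1)·(-5) + 4·3) = (-100, -27, 3)
Ratio at component: -100 / -14 = 7.1429

7.1429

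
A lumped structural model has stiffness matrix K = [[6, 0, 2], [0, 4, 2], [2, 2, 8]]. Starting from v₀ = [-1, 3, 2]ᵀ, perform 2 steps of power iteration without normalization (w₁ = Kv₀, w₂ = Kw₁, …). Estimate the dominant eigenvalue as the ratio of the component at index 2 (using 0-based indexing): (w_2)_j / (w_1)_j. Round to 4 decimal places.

9.4000

w1 = Kv₀ = (-2, 16, 20)
w2 = Kw1 = (28, 104, 188)
Ratio at component: 188 / 20 = 9.4000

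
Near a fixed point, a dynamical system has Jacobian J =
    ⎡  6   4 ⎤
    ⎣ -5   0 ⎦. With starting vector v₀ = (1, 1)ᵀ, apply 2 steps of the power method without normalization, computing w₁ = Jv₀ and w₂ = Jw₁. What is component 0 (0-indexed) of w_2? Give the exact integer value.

40

w1 = Jv₀ = (6·1 + 4·1; (-5)·1 + 0·1) = (10, -5)
w2 = Jw1 = (6·10 + 4·(-5); (-5)·10 + 0·(-5)) = (40, -50)
The requested component of w2 is 40.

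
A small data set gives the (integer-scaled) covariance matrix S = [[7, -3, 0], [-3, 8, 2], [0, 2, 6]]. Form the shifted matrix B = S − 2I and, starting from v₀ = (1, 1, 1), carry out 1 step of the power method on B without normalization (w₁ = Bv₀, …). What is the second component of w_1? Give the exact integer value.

B = S − 2I has rows (5, -3, 0); (-3, 6, 2); (0, 2, 4)
w1 = Bv₀ = (2, 5, 6)
Requested component of w1: 5

5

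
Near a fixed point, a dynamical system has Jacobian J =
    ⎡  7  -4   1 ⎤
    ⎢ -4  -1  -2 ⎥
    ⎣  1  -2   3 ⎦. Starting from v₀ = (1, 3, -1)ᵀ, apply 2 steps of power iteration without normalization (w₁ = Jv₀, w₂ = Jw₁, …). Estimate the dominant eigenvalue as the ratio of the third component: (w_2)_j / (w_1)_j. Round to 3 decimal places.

w1 = Jv₀ = (7·1 + (-4)·3 + 1·(-1); (-4)·1 + (-1)·3 + (-2)·(-1); 1·1 + (-2)·3 + 3·(-1)) = (-6, -5, -8)
w2 = Jw1 = (7·(-6) + (-4)·(-5) + 1·(-8); (-4)·(-6) + (-1)·(-5) + (-2)·(-8); 1·(-6) + (-2)·(-5) + 3·(-8)) = (-30, 45, -20)
Ratio at component: -20 / -8 = 2.500

2.500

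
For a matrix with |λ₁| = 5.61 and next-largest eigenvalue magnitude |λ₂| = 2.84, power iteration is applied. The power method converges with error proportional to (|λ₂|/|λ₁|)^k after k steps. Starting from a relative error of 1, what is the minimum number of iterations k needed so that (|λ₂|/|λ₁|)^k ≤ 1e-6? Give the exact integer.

|λ₂/λ₁| = 2.84/5.61 = 0.50624
Need k ≥ ln(1e-6) / ln(0.50624) = -13.8155 / -0.6807 ≈ 20.295
Smallest integer k satisfying the bound: 21

21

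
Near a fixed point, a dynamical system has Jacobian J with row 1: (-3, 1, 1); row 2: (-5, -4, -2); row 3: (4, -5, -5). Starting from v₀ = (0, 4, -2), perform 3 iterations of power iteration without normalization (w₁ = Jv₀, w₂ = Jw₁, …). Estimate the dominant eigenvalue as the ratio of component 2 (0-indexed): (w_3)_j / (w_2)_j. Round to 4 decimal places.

w1 = Jv₀ = ((-3)·0 + 1·4 + 1·(-2); (-5)·0 + (-4)·4 + (-2)·(-2); 4·0 + (-5)·4 + (-5)·(-2)) = (2, -12, -10)
w2 = Jw1 = ((-3)·2 + 1·(-12) + 1·(-10); (-5)·2 + (-4)·(-12) + (-2)·(-10); 4·2 + (-5)·(-12) + (-5)·(-10)) = (-28, 58, 118)
w3 = Jw2 = (260, -328, -992)
Ratio at component: -992 / 118 = -8.4068

-8.4068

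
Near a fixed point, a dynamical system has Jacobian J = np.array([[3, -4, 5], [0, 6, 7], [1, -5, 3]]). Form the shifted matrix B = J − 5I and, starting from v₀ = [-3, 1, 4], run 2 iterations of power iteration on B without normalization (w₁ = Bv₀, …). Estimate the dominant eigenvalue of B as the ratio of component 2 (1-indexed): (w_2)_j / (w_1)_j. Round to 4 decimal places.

B = J − 5I has rows (-2, -4, 5); (0, 1, 7); (1, -5, -2)
w1 = Bv₀ = ((-2)·(-3) + (-4)·1 + 5·4; 0·(-3) + 1·1 + 7·4; 1·(-3) + (-5)·1 + (-2)·4) = (22, 29, -16)
w2 = Bw1 = ((-2)·22 + (-4)·29 + 5·(-16); 0·22 + 1·29 + 7·(-16); 1·22 + (-5)·29 + (-2)·(-16)) = (-240, -83, -91)
Ratio: -83/29 = -2.8621

-2.8621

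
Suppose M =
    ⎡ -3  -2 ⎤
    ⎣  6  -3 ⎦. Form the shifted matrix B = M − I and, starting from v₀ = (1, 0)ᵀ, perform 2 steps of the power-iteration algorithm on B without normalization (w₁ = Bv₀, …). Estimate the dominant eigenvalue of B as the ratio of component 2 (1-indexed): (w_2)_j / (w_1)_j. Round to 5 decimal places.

B = M − I has rows (-4, -2); (6, -4)
w1 = Bv₀ = ((-4)·1 + (-2)·0; 6·1 + (-4)·0) = (-4, 6)
w2 = Bw1 = ((-4)·(-4) + (-2)·6; 6·(-4) + (-4)·6) = (4, -48)
Ratio: -48/6 = -8.00000

-8.00000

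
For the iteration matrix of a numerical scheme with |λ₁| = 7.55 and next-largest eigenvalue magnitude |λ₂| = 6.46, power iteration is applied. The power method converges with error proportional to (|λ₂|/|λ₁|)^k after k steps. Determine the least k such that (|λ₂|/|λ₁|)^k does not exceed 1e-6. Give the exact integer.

|λ₂/λ₁| = 6.46/7.55 = 0.85563
Need k ≥ ln(1e-6) / ln(0.85563) = -13.8155 / -0.1559 ≈ 88.607
Smallest integer k satisfying the bound: 89

89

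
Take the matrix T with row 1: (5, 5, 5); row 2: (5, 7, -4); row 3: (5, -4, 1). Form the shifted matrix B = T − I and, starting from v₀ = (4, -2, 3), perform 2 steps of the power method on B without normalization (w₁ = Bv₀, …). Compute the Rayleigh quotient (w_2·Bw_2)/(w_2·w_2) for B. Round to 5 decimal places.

B = T − I has rows (4, 5, 5); (5, 6, -4); (5, -4, 0)
w1 = Bv₀ = (21, -4, 28)
w2 = Bw1 = (204, -31, 121)
Bw2 = (1266, 350, 1144)
w2·Bw2 = 385838; w2·w2 = 57218; μ ≈ 385838/57218 = 6.74330

μ ≈ 6.74330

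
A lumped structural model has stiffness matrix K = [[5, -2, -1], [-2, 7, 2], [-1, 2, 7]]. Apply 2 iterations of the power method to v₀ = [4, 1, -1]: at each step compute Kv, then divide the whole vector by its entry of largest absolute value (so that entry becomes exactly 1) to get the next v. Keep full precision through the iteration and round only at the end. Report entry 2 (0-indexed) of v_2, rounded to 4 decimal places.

-0.8000

Kv0 = (19.00000, -3.00000, -9.00000); divide by 19.00000 → v1 = (1.00000, -0.15789, -0.47368)
Kv1 = (5.78947, -4.05263, -4.63158); divide by 5.78947 → v2 = (1.00000, -0.70000, -0.80000)
Requested entry of v2: -88/110 = -0.8000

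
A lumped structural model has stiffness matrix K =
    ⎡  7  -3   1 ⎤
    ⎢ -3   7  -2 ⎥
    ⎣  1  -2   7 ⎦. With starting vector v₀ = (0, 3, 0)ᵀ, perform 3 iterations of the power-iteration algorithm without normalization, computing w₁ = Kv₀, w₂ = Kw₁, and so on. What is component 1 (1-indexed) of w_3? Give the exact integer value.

w1 = Kv₀ = (7·0 + (-3)·3 + 1·0; (-3)·0 + 7·3 + (-2)·0; 1·0 + (-2)·3 + 7·0) = (-9, 21, -6)
w2 = Kw1 = (7·(-9) + (-3)·21 + 1·(-6); (-3)·(-9) + 7·21 + (-2)·(-6); 1·(-9) + (-2)·21 + 7·(-6)) = (-132, 186, -93)
w3 = Kw2 = (-1575, 1884, -1155)
The requested component of w3 is -1575.

-1575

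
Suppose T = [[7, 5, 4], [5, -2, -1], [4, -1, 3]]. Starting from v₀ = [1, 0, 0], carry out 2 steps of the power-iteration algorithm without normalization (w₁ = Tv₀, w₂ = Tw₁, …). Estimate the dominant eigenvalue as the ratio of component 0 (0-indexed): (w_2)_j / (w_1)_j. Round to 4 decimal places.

w1 = Tv₀ = (7·1 + 5·0 + 4·0; 5·1 + (-2)·0 + (-1)·0; 4·1 + (-1)·0 + 3·0) = (7, 5, 4)
w2 = Tw1 = (7·7 + 5·5 + 4·4; 5·7 + (-2)·5 + (-1)·4; 4·7 + (-1)·5 + 3·4) = (90, 21, 35)
Ratio at component: 90 / 7 = 12.8571

12.8571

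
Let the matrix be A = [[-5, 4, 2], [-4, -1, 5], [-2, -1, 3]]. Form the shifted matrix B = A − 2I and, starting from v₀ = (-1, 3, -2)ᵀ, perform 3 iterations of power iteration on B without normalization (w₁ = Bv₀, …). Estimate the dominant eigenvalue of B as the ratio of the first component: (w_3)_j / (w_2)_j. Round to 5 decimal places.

B = A − 2I has rows (-7, 4, 2); (-4, -3, 5); (-2, -1, 1)
w1 = Bv₀ = ((-7)·(-1) + 4·3 + 2·(-2); (-4)·(-1) + (-3)·3 + 5·(-2); (-2)·(-1) + (-1)·3 + 1·(-2)) = (15, -15, -3)
w2 = Bw1 = ((-7)·15 + 4·(-15) + 2·(-3); (-4)·15 + (-3)·(-15) + 5·(-3); (-2)·15 + (-1)·(-15) + 1·(-3)) = (-171, -30, -18)
w3 = Bw2 = (1041, 684, 354)
Ratio: 1041/-171 = -6.08772

-6.08772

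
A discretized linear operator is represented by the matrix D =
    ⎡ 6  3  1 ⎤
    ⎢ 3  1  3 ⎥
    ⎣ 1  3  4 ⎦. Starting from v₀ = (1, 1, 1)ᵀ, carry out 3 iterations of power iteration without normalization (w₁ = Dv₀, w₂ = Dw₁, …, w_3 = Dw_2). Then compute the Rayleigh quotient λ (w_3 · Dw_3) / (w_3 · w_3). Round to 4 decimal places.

8.5880

w1 = Dv₀ = (6·1 + 3·1 + 1·1; 3·1 + 1·1 + 3·1; 1·1 + 3·1 + 4·1) = (10, 7, 8)
w2 = Dw1 = (6·10 + 3·7 + 1·8; 3·10 + 1·7 + 3·8; 1·10 + 3·7 + 4·8) = (89, 61, 63)
w3 = Dw2 = (780, 517, 524)
Dw3 = (6755, 4429, 4427)
w3·Dw3 = 780·6755 + 517·4429 + 524·4427 = 9878441; w3·w3 = 780·780 + 517·517 + 524·524 = 1150265
λ ≈ 9878441/1150265 = 8.5880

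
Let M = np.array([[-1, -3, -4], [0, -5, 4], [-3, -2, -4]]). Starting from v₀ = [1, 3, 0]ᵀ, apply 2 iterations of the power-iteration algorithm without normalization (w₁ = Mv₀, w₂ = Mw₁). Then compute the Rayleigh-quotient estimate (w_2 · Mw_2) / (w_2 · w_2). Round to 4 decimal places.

w1 = Mv₀ = (-10, -15, -9)
w2 = Mw1 = (91, 39, 96)
Mw2 = (-592, 189, -735)
w2·Mw2 = 91·(-592) + 39·189 + 96·(-735) = -117061; w2·w2 = 91·91 + 39·39 + 96·96 = 19018
λ ≈ -117061/19018 = -6.1553

-6.1553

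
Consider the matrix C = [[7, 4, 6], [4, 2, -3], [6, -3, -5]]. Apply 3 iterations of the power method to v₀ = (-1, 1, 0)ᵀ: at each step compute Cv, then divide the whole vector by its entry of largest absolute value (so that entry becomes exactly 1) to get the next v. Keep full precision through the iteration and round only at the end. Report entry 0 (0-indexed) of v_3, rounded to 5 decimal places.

0.48707

Cv0 = (-3.000000, -2.000000, -9.000000); divide by -9.000000 → v1 = (0.333333, 0.222222, 1.000000)
Cv1 = (9.222222, -1.222222, -3.666667); divide by 9.222222 → v2 = (1.000000, -0.132530, -0.397590)
Cv2 = (4.084337, 4.927711, 8.385542); divide by 8.385542 → v3 = (0.487069, 0.587644, 1.000000)
Requested entry of v3: -339/-696 = 0.48707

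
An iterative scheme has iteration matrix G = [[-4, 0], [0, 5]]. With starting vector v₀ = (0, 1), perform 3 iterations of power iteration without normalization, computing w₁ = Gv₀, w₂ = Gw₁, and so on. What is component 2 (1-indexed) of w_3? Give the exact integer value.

125

w1 = Gv₀ = ((-4)·0 + 0·1; 0·0 + 5·1) = (0, 5)
w2 = Gw1 = ((-4)·0 + 0·5; 0·0 + 5·5) = (0, 25)
w3 = Gw2 = (0, 125)
The requested component of w3 is 125.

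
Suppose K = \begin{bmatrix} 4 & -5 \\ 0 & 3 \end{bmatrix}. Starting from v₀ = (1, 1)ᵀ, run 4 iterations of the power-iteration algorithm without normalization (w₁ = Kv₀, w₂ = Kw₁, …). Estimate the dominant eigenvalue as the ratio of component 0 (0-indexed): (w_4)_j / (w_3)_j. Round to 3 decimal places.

w1 = Kv₀ = (4·1 + (-5)·1; 0·1 + 3·1) = (-1, 3)
w2 = Kw1 = (4·(-1) + (-5)·3; 0·(-1) + 3·3) = (-19, 9)
w3 = Kw2 = (-121, 27)
w4 = Kw3 = (-619, 81)
Ratio at component: -619 / -121 = 5.116

λ ≈ 5.116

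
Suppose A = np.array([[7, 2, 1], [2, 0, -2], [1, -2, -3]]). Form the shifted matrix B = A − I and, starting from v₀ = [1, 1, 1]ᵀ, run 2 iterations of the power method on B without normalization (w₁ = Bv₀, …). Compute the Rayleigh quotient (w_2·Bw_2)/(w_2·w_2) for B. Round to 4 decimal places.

μ ≈ 3.3256

B = A − I has rows (6, 2, 1); (2, -1, -2); (1, -2, -4)
w1 = Bv₀ = (6·1 + 2·1 + 1·1; 2·1 + (-1)·1 + (-2)·1; 1·1 + (-2)·1 + (-4)·1) = (9, -1, -5)
w2 = Bw1 = (6·9 + 2·(-1) + 1·(-5); 2·9 + (-1)·(-1) + (-2)·(-5); 1·9 + (-2)·(-1) + (-4)·(-5)) = (47, 29, 31)
Bw2 = (371, 3, -135)
w2·Bw2 = 13339; w2·w2 = 4011; μ ≈ 13339/4011 = 3.3256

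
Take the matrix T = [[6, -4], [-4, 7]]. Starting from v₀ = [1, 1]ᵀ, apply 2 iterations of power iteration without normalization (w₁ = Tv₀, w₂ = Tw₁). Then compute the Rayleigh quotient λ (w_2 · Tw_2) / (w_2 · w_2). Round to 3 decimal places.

7.000

w1 = Tv₀ = (2, 3)
w2 = Tw1 = (0, 13)
Tw2 = (-52, 91)
w2·Tw2 = 0·(-52) + 13·91 = 1183; w2·w2 = 0·0 + 13·13 = 169
λ ≈ 1183/169 = 7.000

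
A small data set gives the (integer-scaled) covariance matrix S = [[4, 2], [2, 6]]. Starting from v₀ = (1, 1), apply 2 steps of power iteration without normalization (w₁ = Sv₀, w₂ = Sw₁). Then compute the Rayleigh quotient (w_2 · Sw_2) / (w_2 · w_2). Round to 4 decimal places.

w1 = Sv₀ = (6, 8)
w2 = Sw1 = (40, 60)
Sw2 = (280, 440)
w2·Sw2 = 40·280 + 60·440 = 37600; w2·w2 = 40·40 + 60·60 = 5200
λ ≈ 37600/5200 = 7.2308

λ ≈ 7.2308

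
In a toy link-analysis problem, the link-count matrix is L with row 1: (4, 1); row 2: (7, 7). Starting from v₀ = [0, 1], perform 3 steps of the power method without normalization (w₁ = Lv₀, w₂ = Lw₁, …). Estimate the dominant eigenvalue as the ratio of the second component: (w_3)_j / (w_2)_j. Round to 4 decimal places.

8.3750

w1 = Lv₀ = (4·0 + 1·1; 7·0 + 7·1) = (1, 7)
w2 = Lw1 = (4·1 + 1·7; 7·1 + 7·7) = (11, 56)
w3 = Lw2 = (100, 469)
Ratio at component: 469 / 56 = 8.3750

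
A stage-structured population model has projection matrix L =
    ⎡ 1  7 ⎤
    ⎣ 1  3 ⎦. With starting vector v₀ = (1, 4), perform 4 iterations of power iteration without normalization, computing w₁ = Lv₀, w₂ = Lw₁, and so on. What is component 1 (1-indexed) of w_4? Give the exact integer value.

2864

w1 = Lv₀ = (29, 13)
w2 = Lw1 = (120, 68)
w3 = Lw2 = (596, 324)
w4 = Lw3 = (2864, 1568)
The requested component of w4 is 2864.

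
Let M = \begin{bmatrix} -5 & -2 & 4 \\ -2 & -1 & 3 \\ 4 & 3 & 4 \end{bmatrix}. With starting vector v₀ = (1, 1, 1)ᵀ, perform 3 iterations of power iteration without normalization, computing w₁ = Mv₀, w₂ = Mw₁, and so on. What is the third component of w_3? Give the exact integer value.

481

w1 = Mv₀ = ((-5)·1 + (-2)·1 + 4·1; (-2)·1 + (-1)·1 + 3·1; 4·1 + 3·1 + 4·1) = (-3, 0, 11)
w2 = Mw1 = ((-5)·(-3) + (-2)·0 + 4·11; (-2)·(-3) + (-1)·0 + 3·11; 4·(-3) + 3·0 + 4·11) = (59, 39, 32)
w3 = Mw2 = (-245, -61, 481)
The requested component of w3 is 481.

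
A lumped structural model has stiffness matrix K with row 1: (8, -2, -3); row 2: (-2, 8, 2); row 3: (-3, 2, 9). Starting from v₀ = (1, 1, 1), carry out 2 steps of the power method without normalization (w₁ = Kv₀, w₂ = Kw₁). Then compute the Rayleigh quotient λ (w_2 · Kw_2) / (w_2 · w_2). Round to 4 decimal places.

w1 = Kv₀ = (8·1 + (-2)·1 + (-3)·1; (-2)·1 + 8·1 + 2·1; (-3)·1 + 2·1 + 9·1) = (3, 8, 8)
w2 = Kw1 = (8·3 + (-2)·8 + (-3)·8; (-2)·3 + 8·8 + 2·8; (-3)·3 + 2·8 + 9·8) = (-16, 74, 79)
Kw2 = (-513, 782, 907)
w2·Kw2 = (-16)·(-513) + 74·782 + 79·907 = 137729; w2·w2 = (-16)·(-16) + 74·74 + 79·79 = 11973
λ ≈ 137729/11973 = 11.5033

11.5033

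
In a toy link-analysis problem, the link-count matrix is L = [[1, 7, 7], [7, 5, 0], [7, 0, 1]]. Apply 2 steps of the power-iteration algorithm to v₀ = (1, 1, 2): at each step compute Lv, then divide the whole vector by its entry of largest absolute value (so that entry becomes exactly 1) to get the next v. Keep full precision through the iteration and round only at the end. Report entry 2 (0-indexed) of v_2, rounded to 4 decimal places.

0.7617

Lv0 = (22.00000, 12.00000, 9.00000); divide by 22.00000 → v1 = (1.00000, 0.54545, 0.40909)
Lv1 = (7.68182, 9.72727, 7.40909); divide by 9.72727 → v2 = (0.78972, 1.00000, 0.76168)
Requested entry of v2: 163/214 = 0.7617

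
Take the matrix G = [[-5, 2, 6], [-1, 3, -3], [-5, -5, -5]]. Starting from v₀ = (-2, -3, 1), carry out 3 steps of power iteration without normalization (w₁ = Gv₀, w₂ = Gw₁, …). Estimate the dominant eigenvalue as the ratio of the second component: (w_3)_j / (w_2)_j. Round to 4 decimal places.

λ ≈ 0.5000

w1 = Gv₀ = (10, -10, 20)
w2 = Gw1 = (50, -100, -100)
w3 = Gw2 = (-1050, -50, 750)
Ratio at component: -50 / -100 = 0.5000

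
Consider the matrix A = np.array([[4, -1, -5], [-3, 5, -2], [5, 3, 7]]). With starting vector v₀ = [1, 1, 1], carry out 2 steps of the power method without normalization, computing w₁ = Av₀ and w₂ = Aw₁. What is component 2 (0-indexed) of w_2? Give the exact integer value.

95

w1 = Av₀ = (4·1 + (-1)·1 + (-5)·1; (-3)·1 + 5·1 + (-2)·1; 5·1 + 3·1 + 7·1) = (-2, 0, 15)
w2 = Aw1 = (4·(-2) + (-1)·0 + (-5)·15; (-3)·(-2) + 5·0 + (-2)·15; 5·(-2) + 3·0 + 7·15) = (-83, -24, 95)
The requested component of w2 is 95.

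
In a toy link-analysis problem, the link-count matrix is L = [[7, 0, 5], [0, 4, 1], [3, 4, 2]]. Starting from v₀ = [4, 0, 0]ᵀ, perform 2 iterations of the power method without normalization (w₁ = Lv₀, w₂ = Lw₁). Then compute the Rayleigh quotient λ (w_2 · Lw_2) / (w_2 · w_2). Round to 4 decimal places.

w1 = Lv₀ = (7·4 + 0·0 + 5·0; 0·4 + 4·0 + 1·0; 3·4 + 4·0 + 2·0) = (28, 0, 12)
w2 = Lw1 = (7·28 + 0·0 + 5·12; 0·28 + 4·0 + 1·12; 3·28 + 4·0 + 2·12) = (256, 12, 108)
Lw2 = (2332, 156, 1032)
w2·Lw2 = 256·2332 + 12·156 + 108·1032 = 710320; w2·w2 = 256·256 + 12·12 + 108·108 = 77344
λ ≈ 710320/77344 = 9.1839

λ ≈ 9.1839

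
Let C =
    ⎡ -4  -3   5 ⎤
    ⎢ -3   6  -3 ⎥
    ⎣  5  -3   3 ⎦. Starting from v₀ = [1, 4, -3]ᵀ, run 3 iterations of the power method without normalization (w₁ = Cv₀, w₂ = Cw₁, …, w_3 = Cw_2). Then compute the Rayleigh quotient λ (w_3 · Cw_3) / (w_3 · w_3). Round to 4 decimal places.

λ ≈ 9.3059

w1 = Cv₀ = ((-4)·1 + (-3)·4 + 5·(-3); (-3)·1 + 6·4 + (-3)·(-3); 5·1 + (-3)·4 + 3·(-3)) = (-31, 30, -16)
w2 = Cw1 = ((-4)·(-31) + (-3)·30 + 5·(-16); (-3)·(-31) + 6·30 + (-3)·(-16); 5·(-31) + (-3)·30 + 3·(-16)) = (-46, 321, -293)
w3 = Cw2 = (-2244, 2943, -2072)
Cw3 = (-10213, 30606, -26265)
w3·Cw3 = (-2244)·(-10213) + 2943·30606 + (-2072)·(-26265) = 167412510; w3·w3 = (-2244)·(-2244) + 2943·2943 + (-2072)·(-2072) = 17989969
λ ≈ 167412510/17989969 = 9.3059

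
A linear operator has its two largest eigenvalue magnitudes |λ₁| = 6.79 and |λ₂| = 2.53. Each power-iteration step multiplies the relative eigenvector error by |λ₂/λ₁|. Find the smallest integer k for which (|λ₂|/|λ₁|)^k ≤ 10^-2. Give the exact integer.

|λ₂/λ₁| = 2.53/6.79 = 0.37261
Need k ≥ ln(10^-2) / ln(0.37261) = -4.6052 / -0.9872 ≈ 4.665
Smallest integer k satisfying the bound: 5

5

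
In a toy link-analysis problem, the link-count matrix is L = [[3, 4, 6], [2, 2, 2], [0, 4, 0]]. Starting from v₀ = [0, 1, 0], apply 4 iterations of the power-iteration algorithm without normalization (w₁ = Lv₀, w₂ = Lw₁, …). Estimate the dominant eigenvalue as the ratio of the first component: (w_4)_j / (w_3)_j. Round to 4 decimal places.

λ ≈ 7.0615

w1 = Lv₀ = (3·0 + 4·1 + 6·0; 2·0 + 2·1 + 2·0; 0·0 + 4·1 + 0·0) = (4, 2, 4)
w2 = Lw1 = (3·4 + 4·2 + 6·4; 2·4 + 2·2 + 2·4; 0·4 + 4·2 + 0·4) = (44, 20, 8)
w3 = Lw2 = (260, 144, 80)
w4 = Lw3 = (1836, 968, 576)
Ratio at component: 1836 / 260 = 7.0615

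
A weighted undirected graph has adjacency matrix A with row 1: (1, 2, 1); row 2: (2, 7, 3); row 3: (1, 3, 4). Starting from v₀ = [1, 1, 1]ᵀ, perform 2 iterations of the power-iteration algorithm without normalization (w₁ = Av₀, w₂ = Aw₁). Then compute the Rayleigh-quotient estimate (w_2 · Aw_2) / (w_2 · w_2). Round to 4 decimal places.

λ ≈ 9.4414

w1 = Av₀ = (1·1 + 2·1 + 1·1; 2·1 + 7·1 + 3·1; 1·1 + 3·1 + 4·1) = (4, 12, 8)
w2 = Aw1 = (1·4 + 2·12 + 1·8; 2·4 + 7·12 + 3·8; 1·4 + 3·12 + 4·8) = (36, 116, 72)
Aw2 = (340, 1100, 672)
w2·Aw2 = 36·340 + 116·1100 + 72·672 = 188224; w2·w2 = 36·36 + 116·116 + 72·72 = 19936
λ ≈ 188224/19936 = 9.4414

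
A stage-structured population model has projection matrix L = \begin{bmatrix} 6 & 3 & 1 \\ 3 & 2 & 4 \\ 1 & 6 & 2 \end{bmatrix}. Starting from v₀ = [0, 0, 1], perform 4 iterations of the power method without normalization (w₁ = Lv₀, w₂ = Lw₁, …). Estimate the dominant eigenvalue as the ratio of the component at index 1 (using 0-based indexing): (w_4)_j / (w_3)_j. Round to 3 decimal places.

λ ≈ 8.477

w1 = Lv₀ = (6·0 + 3·0 + 1·1; 3·0 + 2·0 + 4·1; 1·0 + 6·0 + 2·1) = (1, 4, 2)
w2 = Lw1 = (6·1 + 3·4 + 1·2; 3·1 + 2·4 + 4·2; 1·1 + 6·4 + 2·2) = (20, 19, 29)
w3 = Lw2 = (206, 214, 192)
w4 = Lw3 = (2070, 1814, 1874)
Ratio at component: 1814 / 214 = 8.477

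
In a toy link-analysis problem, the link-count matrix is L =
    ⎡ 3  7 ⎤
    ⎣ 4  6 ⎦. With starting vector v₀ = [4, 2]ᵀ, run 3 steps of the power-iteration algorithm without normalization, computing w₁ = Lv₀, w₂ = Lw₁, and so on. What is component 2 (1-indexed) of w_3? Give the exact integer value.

2728

w1 = Lv₀ = (3·4 + 7·2; 4·4 + 6·2) = (26, 28)
w2 = Lw1 = (3·26 + 7·28; 4·26 + 6·28) = (274, 272)
w3 = Lw2 = (2726, 2728)
The requested component of w3 is 2728.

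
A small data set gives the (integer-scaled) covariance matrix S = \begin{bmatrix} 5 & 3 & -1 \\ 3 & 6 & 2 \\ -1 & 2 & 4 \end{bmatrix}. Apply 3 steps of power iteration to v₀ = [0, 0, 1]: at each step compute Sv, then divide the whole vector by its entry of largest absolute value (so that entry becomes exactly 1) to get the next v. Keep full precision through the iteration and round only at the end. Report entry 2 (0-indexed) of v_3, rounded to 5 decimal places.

Sv0 = (-1.000000, 2.000000, 4.000000); divide by 4.000000 → v1 = (-0.250000, 0.500000, 1.000000)
Sv1 = (-0.750000, 4.250000, 5.250000); divide by 5.250000 → v2 = (-0.142857, 0.809524, 1.000000)
Sv2 = (0.714286, 6.428571, 5.761905); divide by 6.428571 → v3 = (0.111111, 1.000000, 0.896296)
Requested entry of v3: 121/135 = 0.89630

0.89630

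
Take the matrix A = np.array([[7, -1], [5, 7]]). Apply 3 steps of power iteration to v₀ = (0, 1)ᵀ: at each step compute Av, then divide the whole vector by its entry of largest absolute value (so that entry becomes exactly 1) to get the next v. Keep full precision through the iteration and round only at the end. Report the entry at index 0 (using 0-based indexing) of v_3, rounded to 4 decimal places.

-0.5966

Av0 = (-1.00000, 7.00000); divide by 7.00000 → v1 = (-0.14286, 1.00000)
Av1 = (-2.00000, 6.28571); divide by 6.28571 → v2 = (-0.31818, 1.00000)
Av2 = (-3.22727, 5.40909); divide by 5.40909 → v3 = (-0.59664, 1.00000)
Requested entry of v3: -142/238 = -0.5966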